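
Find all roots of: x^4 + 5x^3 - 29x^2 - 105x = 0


The constant term is 0, so x = 0 is a root. Factor out x:
  x^3 + 5x^2 - 29x - 105 = 0
Let p(x) = x^3 + 5x^2 - 29x - 105. By the rational root theorem (leading coefficient 1), any rational root is an integer divisor of 105: try ±1, ±2, ... in turn.
Test x = 1: value = -128 ≠ 0.
Test x = -1: value = -72 ≠ 0.
Test x = 3: value = -120 ≠ 0.
Test x = -3: value = 0 ✓, so (x + 3) is a factor.
Synthetic division by (x + 3): bring down 1; 1(-3) + 5 = 2; 2(-3) - 29 = -35; (-35)(-3) - 105 = 0 → quotient x^2 + 2x - 35, remainder 0.
Solve the quadratic x^2 + 2x - 35 = 0: discriminant = 2^2 - 4(1)(-35) = 4 + 140 = 144.
sqrt(144) = 12, so x = (-2 ± 12)/2: x = 5 or x = -7.
Collecting all roots found:

x = -7, x = -3, x = 0, x = 5


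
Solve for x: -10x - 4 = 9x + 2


Starting with: -10x - 4 = 9x + 2
Move all x terms to left: (-10 - 9)x = 2 + 4
Simplify: -19x = 6
Divide both sides by -19: x = -6/19

x = -6/19


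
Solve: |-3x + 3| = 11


An absolute value equation |expr| = 11 gives two cases:
Case 1: -3x + 3 = 11
  -3x = 8, so x = -8/3
Case 2: -3x + 3 = -11
  -3x = -14, so x = 14/3

x = -8/3, x = 14/3


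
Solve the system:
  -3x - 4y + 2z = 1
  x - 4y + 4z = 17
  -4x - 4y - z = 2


Using Cramer's rule. Expand each determinant along the first row.
D  = (-3)*[(-4)*(-1) - 4*(-4)] - (-4)*[1*(-1) - 4*(-4)] + 2*[1*(-4) - (-4)*(-4)]
  = (-3)*(20) - (-4)*(15) + 2*(-20) = -40
Dx = 1*[(-4)*(-1) - 4*(-4)] - (-4)*[17*(-1) - 4*2] + 2*[17*(-4) - (-4)*2]
  = 1*(20) - (-4)*(-25) + 2*(-60) = -200
Dy = (-3)*[17*(-1) - 4*2] - 1*[1*(-1) - 4*(-4)] + 2*[1*2 - 17*(-4)]
  = (-3)*(-25) - 1*(15) + 2*(70) = 200
Dz = (-3)*[(-4)*2 - 17*(-4)] - (-4)*[1*2 - 17*(-4)] + 1*[1*(-4) - (-4)*(-4)]
  = (-3)*(60) - (-4)*(70) + 1*(-20) = 80
x = Dx/D = -200/-40 = 5, y = Dy/D = 200/-40 = -5, z = Dz/D = 80/-40 = -2
Check eq1: (-3)(5) + (-4)(-5) + (2)(-2) = 1 = 1 ✓
Check eq2: (1)(5) + (-4)(-5) + (4)(-2) = 17 = 17 ✓
Check eq3: (-4)(5) + (-4)(-5) + (-1)(-2) = 2 = 2 ✓

x = 5, y = -5, z = -2


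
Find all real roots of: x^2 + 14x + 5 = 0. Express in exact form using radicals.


Using the quadratic formula: x = (-b ± sqrt(b^2 - 4ac)) / (2a)
Here a = 1, b = 14, c = 5
Discriminant = b^2 - 4ac = 14^2 - 4(1)(5) = 196 - 20 = 176
Since discriminant = 176 > 0, there are two real roots.
x = (-14 ± 4*sqrt(11)) / 2
Simplifying: x = -7 ± 2*sqrt(11)
Numerically: x ≈ -0.3668 or x ≈ -13.6332

x = -7 + 2*sqrt(11) or x = -7 - 2*sqrt(11)


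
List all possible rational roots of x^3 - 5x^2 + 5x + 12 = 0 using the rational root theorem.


Rational root theorem: possible roots are ±p/q where:
  p divides the constant term (12): p ∈ {1, 2, 3, 4, 6, 12}
  q divides the leading coefficient (1): q ∈ {1}

All possible rational roots: -12, -6, -4, -3, -2, -1, 1, 2, 3, 4, 6, 12

-12, -6, -4, -3, -2, -1, 1, 2, 3, 4, 6, 12


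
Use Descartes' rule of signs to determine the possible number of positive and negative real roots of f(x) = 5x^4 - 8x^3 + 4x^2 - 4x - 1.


Descartes' rule of signs:

For positive roots, count sign changes in f(x) = 5x^4 - 8x^3 + 4x^2 - 4x - 1:
Signs of coefficients: +, -, +, -, -
Number of sign changes: 3
Possible positive real roots: 3, 1

For negative roots, examine f(-x) = 5x^4 + 8x^3 + 4x^2 + 4x - 1:
Signs of coefficients: +, +, +, +, -
Number of sign changes: 1
Possible negative real roots: 1

Positive roots: 3 or 1; Negative roots: 1


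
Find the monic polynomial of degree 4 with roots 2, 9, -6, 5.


A monic polynomial with roots 2, 9, -6, 5 is:
p(x) = (x - 2)(x - 9)(x + 6)(x - 5)
After multiplying by (x - 2): x - 2
After multiplying by (x - 9): x^2 - 11x + 18
After multiplying by (x + 6): x^3 - 5x^2 - 48x + 108
After multiplying by (x - 5): x^4 - 10x^3 - 23x^2 + 348x - 540

x^4 - 10x^3 - 23x^2 + 348x - 540


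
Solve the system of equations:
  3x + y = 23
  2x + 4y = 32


Using Cramer's rule:
Determinant D = (3)(4) - (2)(1) = 12 - 2 = 10
Dx = (23)(4) - (32)(1) = 92 - 32 = 60
Dy = (3)(32) - (2)(23) = 96 - 46 = 50
x = Dx/D = 60/10 = 6
y = Dy/D = 50/10 = 5

x = 6, y = 5


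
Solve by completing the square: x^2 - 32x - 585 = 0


Start: x^2 - 32x - 585 = 0
Move constant: x^2 - 32x = 585
Half of -32 is -16, squared is 256
Add 256 to both sides: x^2 - 32x + 256 = 841
(x - 16)^2 = 841
x - 16 = ±29
x = 16 + 29 = 45 or x = 16 - 29 = -13

x = -13, x = 45


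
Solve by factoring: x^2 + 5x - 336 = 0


We need two numbers that multiply to -336 and add to 5.
Those numbers are 21 and -16 (since 21 * (-16) = -336 and 21 + (-16) = 5).
So x^2 + 5x - 336 = (x + 21)(x - 16) = 0
Setting each factor to zero: x = -21 or x = 16

x = -21, x = 16


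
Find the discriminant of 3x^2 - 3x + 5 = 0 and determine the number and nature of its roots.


For ax^2 + bx + c = 0, discriminant D = b^2 - 4ac
Here a = 3, b = -3, c = 5
D = (-3)^2 - 4(3)(5) = 9 - 60 = -51

D = -51 < 0
The equation has no real roots (2 complex conjugate roots).

Discriminant = -51, no real roots (2 complex conjugate roots)


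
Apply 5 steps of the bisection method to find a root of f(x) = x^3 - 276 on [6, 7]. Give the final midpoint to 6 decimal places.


f(x) = x^3 - 276
f(6) = -60 < 0
f(7) = 67 > 0

Step 1: midpoint = (6.000000 + 7.000000)/2 = 6.500000
  f(6.500000) = -1.375000
  f(mid) < 0, so root is in [6.500000, 7.000000]

Step 2: midpoint = (6.500000 + 7.000000)/2 = 6.750000
  f(6.750000) = 31.546875
  f(mid) > 0, so root is in [6.500000, 6.750000]

Step 3: midpoint = (6.500000 + 6.750000)/2 = 6.625000
  f(6.625000) = 14.775391
  f(mid) > 0, so root is in [6.500000, 6.625000]

Step 4: midpoint = (6.500000 + 6.625000)/2 = 6.562500
  f(6.562500) = 6.623291
  f(mid) > 0, so root is in [6.500000, 6.562500]

Step 5: midpoint = (6.500000 + 6.562500)/2 = 6.531250
  f(6.531250) = 2.605011
  f(mid) > 0, so root is in [6.500000, 6.531250]

midpoint = 6.531250


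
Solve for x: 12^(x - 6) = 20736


Express both sides with the same base.
20736 = 12^4
Since the bases match, equate exponents: x - 6 = 4
So x = 4 - (-6) = 10

x = 10


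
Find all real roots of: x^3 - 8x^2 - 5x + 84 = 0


Let p(x) = x^3 - 8x^2 - 5x + 84. By the rational root theorem (leading coefficient 1), any rational root is an integer divisor of 84: try ±1, ±2, ... in turn.
Test x = 1: value = 72 ≠ 0.
Test x = -1: value = 80 ≠ 0.
Test x = 2: value = 50 ≠ 0.
Test x = -2: value = 54 ≠ 0.
Test x = 3: value = 24 ≠ 0.
Test x = -3: value = 0 ✓, so (x + 3) is a factor.
Synthetic division by (x + 3): bring down 1; 1(-3) - 8 = -11; (-11)(-3) - 5 = 28; 28(-3) + 84 = 0 → quotient x^2 - 11x + 28, remainder 0.
Solve the quadratic x^2 - 11x + 28 = 0: discriminant = (-11)^2 - 4(1)(28) = 121 - 112 = 9.
sqrt(9) = 3, so x = (11 ± 3)/2: x = 7 or x = 4.

x = -3, x = 4, x = 7


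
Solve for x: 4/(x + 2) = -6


Multiply both sides by (x + 2): 4 = -6(x + 2)
Distribute: 4 = -6x - 12
-6x = 4 + 12 = 16
x = -8/3

x = -8/3


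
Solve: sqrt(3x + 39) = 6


Square both sides: 3x + 39 = 6^2 = 36
3x = 36 - 39 = -3
x = -1
Check: sqrt(3*(-1) + 39) = sqrt(36) = 6 ✓

x = -1


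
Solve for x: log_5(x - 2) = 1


Convert to exponential form: x - 2 = 5^1 = 5
x = 5 + 2 = 7
Check: log_5(7 - 2) = log_5(5) = log_5(5) = 1 ✓

x = 7


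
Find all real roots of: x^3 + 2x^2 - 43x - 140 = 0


Let p(x) = x^3 + 2x^2 - 43x - 140. By the rational root theorem (leading coefficient 1), any rational root is an integer divisor of 140: try ±1, ±2, ... in turn.
Test x = 1: value = -180 ≠ 0.
Test x = -1: value = -96 ≠ 0.
Test x = 2: value = -210 ≠ 0.
Test x = -2: value = -54 ≠ 0.
Test x = 4: value = -216 ≠ 0.
Test x = -4: value = 0 ✓, so (x + 4) is a factor.
Synthetic division by (x + 4): bring down 1; 1(-4) + 2 = -2; (-2)(-4) - 43 = -35; (-35)(-4) - 140 = 0 → quotient x^2 - 2x - 35, remainder 0.
Solve the quadratic x^2 - 2x - 35 = 0: discriminant = (-2)^2 - 4(1)(-35) = 4 + 140 = 144.
sqrt(144) = 12, so x = (2 ± 12)/2: x = 7 or x = -5.

x = -5, x = -4, x = 7


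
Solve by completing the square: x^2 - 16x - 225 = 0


Start: x^2 - 16x - 225 = 0
Move constant: x^2 - 16x = 225
Half of -16 is -8, squared is 64
Add 64 to both sides: x^2 - 16x + 64 = 289
(x - 8)^2 = 289
x - 8 = ±17
x = 8 + 17 = 25 or x = 8 - 17 = -9

x = -9, x = 25


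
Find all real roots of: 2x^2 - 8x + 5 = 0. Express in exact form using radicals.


Using the quadratic formula: x = (-b ± sqrt(b^2 - 4ac)) / (2a)
Here a = 2, b = -8, c = 5
Discriminant = b^2 - 4ac = (-8)^2 - 4(2)(5) = 64 - 40 = 24
Since discriminant = 24 > 0, there are two real roots.
x = (8 ± 2*sqrt(6)) / 4
Simplifying: x = (4 ± sqrt(6)) / 2
Numerically: x ≈ 3.2247 or x ≈ 0.7753

x = (4 + sqrt(6)) / 2 or x = (4 - sqrt(6)) / 2


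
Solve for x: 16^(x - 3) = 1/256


Express both sides with the same base.
1/256 = 16^(-2)
Since the bases match, equate exponents: x - 3 = -2
So x = -2 - (-3) = 1

x = 1


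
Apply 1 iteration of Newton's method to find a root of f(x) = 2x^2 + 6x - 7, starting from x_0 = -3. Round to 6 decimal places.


Newton's method: x_(n+1) = x_n - f(x_n)/f'(x_n)
f(x) = 2x^2 + 6x - 7
f'(x) = 4x + 6

Iteration 1:
  f(-3.000000) = -7.000000
  f'(-3.000000) = -6.000000
  x_1 = -3.000000 - (-7.000000)/(-6.000000) = -4.166667

x_1 = -4.166667


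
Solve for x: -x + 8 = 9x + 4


Starting with: -x + 8 = 9x + 4
Move all x terms to left: (-1 - 9)x = 4 - 8
Simplify: -10x = -4
Divide both sides by -10: x = 2/5

x = 2/5


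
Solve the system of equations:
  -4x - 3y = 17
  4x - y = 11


Using Cramer's rule:
Determinant D = (-4)(-1) - (4)(-3) = 4 + 12 = 16
Dx = (17)(-1) - (11)(-3) = -17 + 33 = 16
Dy = (-4)(11) - (4)(17) = -44 - 68 = -112
x = Dx/D = 16/16 = 1
y = Dy/D = -112/16 = -7

x = 1, y = -7


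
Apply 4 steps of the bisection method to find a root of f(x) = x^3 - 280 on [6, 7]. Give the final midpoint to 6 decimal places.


f(x) = x^3 - 280
f(6) = -64 < 0
f(7) = 63 > 0

Step 1: midpoint = (6.000000 + 7.000000)/2 = 6.500000
  f(6.500000) = -5.375000
  f(mid) < 0, so root is in [6.500000, 7.000000]

Step 2: midpoint = (6.500000 + 7.000000)/2 = 6.750000
  f(6.750000) = 27.546875
  f(mid) > 0, so root is in [6.500000, 6.750000]

Step 3: midpoint = (6.500000 + 6.750000)/2 = 6.625000
  f(6.625000) = 10.775391
  f(mid) > 0, so root is in [6.500000, 6.625000]

Step 4: midpoint = (6.500000 + 6.625000)/2 = 6.562500
  f(6.562500) = 2.623291
  f(mid) > 0, so root is in [6.500000, 6.562500]

midpoint = 6.562500


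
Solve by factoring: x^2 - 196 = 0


We need two numbers that multiply to -196 and add to 0.
Those numbers are -14 and 14 (since (-14) * 14 = -196 and (-14) + 14 = 0).
So x^2 - 196 = (x - 14)(x + 14) = 0
Setting each factor to zero: x = 14 or x = -14

x = -14, x = 14


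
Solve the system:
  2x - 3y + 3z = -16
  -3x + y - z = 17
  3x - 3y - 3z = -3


Using Cramer's rule. Expand each determinant along the first row.
D  = 2*[1*(-3) - (-1)*(-3)] - (-3)*[(-3)*(-3) - (-1)*3] + 3*[(-3)*(-3) - 1*3]
  = 2*(-6) - (-3)*(12) + 3*(6) = 42
Dx = (-16)*[1*(-3) - (-1)*(-3)] - (-3)*[17*(-3) - (-1)*(-3)] + 3*[17*(-3) - 1*(-3)]
  = (-16)*(-6) - (-3)*(-54) + 3*(-48) = -210
Dy = 2*[17*(-3) - (-1)*(-3)] - (-16)*[(-3)*(-3) - (-1)*3] + 3*[(-3)*(-3) - 17*3]
  = 2*(-54) - (-16)*(12) + 3*(-42) = -42
Dz = 2*[1*(-3) - 17*(-3)] - (-3)*[(-3)*(-3) - 17*3] + (-16)*[(-3)*(-3) - 1*3]
  = 2*(48) - (-3)*(-42) + (-16)*(6) = -126
x = Dx/D = -210/42 = -5, y = Dy/D = -42/42 = -1, z = Dz/D = -126/42 = -3
Check eq1: (2)(-5) + (-3)(-1) + (3)(-3) = -16 = -16 ✓
Check eq2: (-3)(-5) + (1)(-1) + (-1)(-3) = 17 = 17 ✓
Check eq3: (3)(-5) + (-3)(-1) + (-3)(-3) = -3 = -3 ✓

x = -5, y = -1, z = -3


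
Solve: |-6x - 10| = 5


An absolute value equation |expr| = 5 gives two cases:
Case 1: -6x - 10 = 5
  -6x = 15, so x = -5/2
Case 2: -6x - 10 = -5
  -6x = 5, so x = -5/6

x = -5/2, x = -5/6


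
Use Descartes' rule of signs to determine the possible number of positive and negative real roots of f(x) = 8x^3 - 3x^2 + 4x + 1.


Descartes' rule of signs:

For positive roots, count sign changes in f(x) = 8x^3 - 3x^2 + 4x + 1:
Signs of coefficients: +, -, +, +
Number of sign changes: 2
Possible positive real roots: 2, 0

For negative roots, examine f(-x) = -8x^3 - 3x^2 - 4x + 1:
Signs of coefficients: -, -, -, +
Number of sign changes: 1
Possible negative real roots: 1

Positive roots: 2 or 0; Negative roots: 1


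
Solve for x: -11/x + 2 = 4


Subtract 2 from both sides: -11/x = 2
Multiply both sides by x: -11 = 2 * x
Divide by 2: x = -11/2

x = -11/2


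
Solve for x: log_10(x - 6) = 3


Convert to exponential form: x - 6 = 10^3 = 1000
x = 1000 + 6 = 1006
Check: log_10(1006 - 6) = log_10(1000) = log_10(1000) = 3 ✓

x = 1006


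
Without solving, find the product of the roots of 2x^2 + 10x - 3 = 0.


By Vieta's formulas for ax^2 + bx + c = 0:
  Sum of roots = -b/a
  Product of roots = c/a

Here a = 2, b = 10, c = -3
Sum = -(10)/2 = -5
Product = -3/2 = -3/2

Product = -3/2


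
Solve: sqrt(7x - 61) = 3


Square both sides: 7x - 61 = 3^2 = 9
7x = 9 + 61 = 70
x = 10
Check: sqrt(7*10 - 61) = sqrt(9) = 3 ✓

x = 10


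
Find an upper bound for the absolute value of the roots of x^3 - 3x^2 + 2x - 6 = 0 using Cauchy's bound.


Cauchy's bound: all roots r satisfy |r| <= 1 + max(|a_i/a_n|) for i = 0,...,n-1
where a_n is the leading coefficient.

Coefficients: [1, -3, 2, -6]
Leading coefficient a_n = 1
Ratios |a_i/a_n|: 3, 2, 6
Maximum ratio: 6
Cauchy's bound: |r| <= 1 + 6 = 7

Upper bound = 7


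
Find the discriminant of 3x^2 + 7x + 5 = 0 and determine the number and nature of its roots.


For ax^2 + bx + c = 0, discriminant D = b^2 - 4ac
Here a = 3, b = 7, c = 5
D = (7)^2 - 4(3)(5) = 49 - 60 = -11

D = -11 < 0
The equation has no real roots (2 complex conjugate roots).

Discriminant = -11, no real roots (2 complex conjugate roots)


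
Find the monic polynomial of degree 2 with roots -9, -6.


A monic polynomial with roots -9, -6 is:
p(x) = (x + 9)(x + 6)
After multiplying by (x + 9): x + 9
After multiplying by (x + 6): x^2 + 15x + 54

x^2 + 15x + 54


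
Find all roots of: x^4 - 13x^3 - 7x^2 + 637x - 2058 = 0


Let p(x) = x^4 - 13x^3 - 7x^2 + 637x - 2058. By the rational root theorem (leading coefficient 1), any rational root is an integer divisor of 2058: try ±1, ±2, ... in turn.
Test x = 1: value = -1440 ≠ 0.
Test x = -1: value = -2688 ≠ 0.
Test x = 2: value = -900 ≠ 0.
Test x = -2: value = -3240 ≠ 0.
Test x = 3: value = -480 ≠ 0.
Test x = -3: value = -3600 ≠ 0.
Test x = 6: value = 0 ✓, so (x - 6) is a factor.
Synthetic division by (x - 6): bring down 1; 1(6) - 13 = -7; (-7)(6) - 7 = -49; (-49)(6) + 637 = 343; 343(6) - 2058 = 0 → quotient x^3 - 7x^2 - 49x + 343, remainder 0.
Continue with the quotient x^3 - 7x^2 - 49x + 343 (candidates must divide 343).
Test x = 7: value = 0 ✓, so (x - 7) is a factor.
Synthetic division by (x - 7): bring down 1; 1(7) - 7 = 0; 0(7) - 49 = -49; (-49)(7) + 343 = 0 → quotient x^2 - 49, remainder 0.
Solve the quadratic x^2 - 49 = 0: discriminant = 0^2 - 4(1)(-49) = 0 + 196 = 196.
sqrt(196) = 14, so x = (0 ± 14)/2: x = 7 or x = -7.
Collecting all roots found:

x = -7, x = 6, x = 7 (multiplicity 2)


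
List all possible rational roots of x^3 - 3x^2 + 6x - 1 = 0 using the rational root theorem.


Rational root theorem: possible roots are ±p/q where:
  p divides the constant term (-1): p ∈ {1}
  q divides the leading coefficient (1): q ∈ {1}

All possible rational roots: -1, 1

-1, 1


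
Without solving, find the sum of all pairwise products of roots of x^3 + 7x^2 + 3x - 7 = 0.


By Vieta's formulas for x^3 + bx^2 + cx + d = 0:
  r1 + r2 + r3 = -b/a = -7
  r1*r2 + r1*r3 + r2*r3 = c/a = 3
  r1*r2*r3 = -d/a = 7


Sum of pairwise products = 3


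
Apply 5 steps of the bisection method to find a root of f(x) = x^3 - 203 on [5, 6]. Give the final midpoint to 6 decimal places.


f(x) = x^3 - 203
f(5) = -78 < 0
f(6) = 13 > 0

Step 1: midpoint = (5.000000 + 6.000000)/2 = 5.500000
  f(5.500000) = -36.625000
  f(mid) < 0, so root is in [5.500000, 6.000000]

Step 2: midpoint = (5.500000 + 6.000000)/2 = 5.750000
  f(5.750000) = -12.890625
  f(mid) < 0, so root is in [5.750000, 6.000000]

Step 3: midpoint = (5.750000 + 6.000000)/2 = 5.875000
  f(5.875000) = -0.220703
  f(mid) < 0, so root is in [5.875000, 6.000000]

Step 4: midpoint = (5.875000 + 6.000000)/2 = 5.937500
  f(5.937500) = 6.320068
  f(mid) > 0, so root is in [5.875000, 5.937500]

Step 5: midpoint = (5.875000 + 5.937500)/2 = 5.906250
  f(5.906250) = 3.032379
  f(mid) > 0, so root is in [5.875000, 5.906250]

midpoint = 5.906250


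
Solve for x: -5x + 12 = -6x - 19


Starting with: -5x + 12 = -6x - 19
Move all x terms to left: (-5 + 6)x = -19 - 12
Simplify: x = -31
Divide both sides by 1: x = -31

x = -31


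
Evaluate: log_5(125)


We need the exponent such that 5^? = 125
5^3 = 125
Therefore log_5(125) = 3

3


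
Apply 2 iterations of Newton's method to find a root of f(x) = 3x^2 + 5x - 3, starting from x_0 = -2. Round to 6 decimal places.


Newton's method: x_(n+1) = x_n - f(x_n)/f'(x_n)
f(x) = 3x^2 + 5x - 3
f'(x) = 6x + 5

Iteration 1:
  f(-2.000000) = -1.000000
  f'(-2.000000) = -7.000000
  x_1 = -2.000000 - (-1.000000)/(-7.000000) = -2.142857

Iteration 2:
  f(-2.142857) = 0.061224
  f'(-2.142857) = -7.857143
  x_2 = -2.142857 - (0.061224)/(-7.857143) = -2.135065

x_2 = -2.135065


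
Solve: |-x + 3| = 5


An absolute value equation |expr| = 5 gives two cases:
Case 1: -x + 3 = 5
  -x = 2, so x = -2
Case 2: -x + 3 = -5
  -x = -8, so x = 8

x = -2, x = 8


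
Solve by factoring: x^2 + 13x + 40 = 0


We need two numbers that multiply to 40 and add to 13.
Those numbers are 5 and 8 (since 5 * 8 = 40 and 5 + 8 = 13).
So x^2 + 13x + 40 = (x + 5)(x + 8) = 0
Setting each factor to zero: x = -5 or x = -8

x = -8, x = -5


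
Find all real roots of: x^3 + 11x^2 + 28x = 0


The constant term is 0, so x = 0 is a root. Factor out x:
  x(x^2 + 11x + 28) = 0
Solve the quadratic x^2 + 11x + 28 = 0: discriminant = 11^2 - 4(1)(28) = 121 - 112 = 9.
sqrt(9) = 3, so x = (-11 ± 3)/2: x = -4 or x = -7.

x = -7, x = -4, x = 0


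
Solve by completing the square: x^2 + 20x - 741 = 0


Start: x^2 + 20x - 741 = 0
Move constant: x^2 + 20x = 741
Half of 20 is 10, squared is 100
Add 100 to both sides: x^2 + 20x + 100 = 841
(x + 10)^2 = 841
x + 10 = ±29
x = -10 + 29 = 19 or x = -10 - 29 = -39

x = -39, x = 19


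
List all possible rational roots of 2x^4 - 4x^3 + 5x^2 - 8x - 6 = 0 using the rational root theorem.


Rational root theorem: possible roots are ±p/q where:
  p divides the constant term (-6): p ∈ {1, 2, 3, 6}
  q divides the leading coefficient (2): q ∈ {1, 2}

All possible rational roots: -6, -3, -2, -3/2, -1, -1/2, 1/2, 1, 3/2, 2, 3, 6

-6, -3, -2, -3/2, -1, -1/2, 1/2, 1, 3/2, 2, 3, 6


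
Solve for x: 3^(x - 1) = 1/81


Express both sides with the same base.
1/81 = 3^(-4)
Since the bases match, equate exponents: x - 1 = -4
So x = -4 - (-1) = -3

x = -3


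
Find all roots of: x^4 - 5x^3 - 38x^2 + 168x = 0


The constant term is 0, so x = 0 is a root. Factor out x:
  x^3 - 5x^2 - 38x + 168 = 0
Let p(x) = x^3 - 5x^2 - 38x + 168. By the rational root theorem (leading coefficient 1), any rational root is an integer divisor of 168: try ±1, ±2, ... in turn.
Test x = 1: value = 126 ≠ 0.
Test x = -1: value = 200 ≠ 0.
Test x = 2: value = 80 ≠ 0.
Test x = -2: value = 216 ≠ 0.
Test x = 3: value = 36 ≠ 0.
Test x = -3: value = 210 ≠ 0.
Test x = 4: value = 0 ✓, so (x - 4) is a factor.
Synthetic division by (x - 4): bring down 1; 1(4) - 5 = -1; (-1)(4) - 38 = -42; (-42)(4) + 168 = 0 → quotient x^2 - x - 42, remainder 0.
Solve the quadratic x^2 - x - 42 = 0: discriminant = (-1)^2 - 4(1)(-42) = 1 + 168 = 169.
sqrt(169) = 13, so x = (1 ± 13)/2: x = 7 or x = -6.
Collecting all roots found:

x = -6, x = 0, x = 4, x = 7


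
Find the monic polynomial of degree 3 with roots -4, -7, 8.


A monic polynomial with roots -4, -7, 8 is:
p(x) = (x + 4)(x + 7)(x - 8)
After multiplying by (x + 4): x + 4
After multiplying by (x + 7): x^2 + 11x + 28
After multiplying by (x - 8): x^3 + 3x^2 - 60x - 224

x^3 + 3x^2 - 60x - 224


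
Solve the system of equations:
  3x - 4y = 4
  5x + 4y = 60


Using Cramer's rule:
Determinant D = (3)(4) - (5)(-4) = 12 + 20 = 32
Dx = (4)(4) - (60)(-4) = 16 + 240 = 256
Dy = (3)(60) - (5)(4) = 180 - 20 = 160
x = Dx/D = 256/32 = 8
y = Dy/D = 160/32 = 5

x = 8, y = 5


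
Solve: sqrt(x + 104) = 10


Square both sides: x + 104 = 10^2 = 100
x = 100 - 104 = -4
x = -4
Check: sqrt(1*(-4) + 104) = sqrt(100) = 10 ✓

x = -4


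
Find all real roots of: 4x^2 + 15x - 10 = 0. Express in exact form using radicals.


Using the quadratic formula: x = (-b ± sqrt(b^2 - 4ac)) / (2a)
Here a = 4, b = 15, c = -10
Discriminant = b^2 - 4ac = 15^2 - 4(4)(-10) = 225 + 160 = 385
Since discriminant = 385 > 0, there are two real roots.
x = (-15 ± sqrt(385)) / 8
Numerically: x ≈ 0.5777 or x ≈ -4.3277

x = (-15 + sqrt(385)) / 8 or x = (-15 - sqrt(385)) / 8


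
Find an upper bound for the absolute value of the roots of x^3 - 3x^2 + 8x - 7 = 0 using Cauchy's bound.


Cauchy's bound: all roots r satisfy |r| <= 1 + max(|a_i/a_n|) for i = 0,...,n-1
where a_n is the leading coefficient.

Coefficients: [1, -3, 8, -7]
Leading coefficient a_n = 1
Ratios |a_i/a_n|: 3, 8, 7
Maximum ratio: 8
Cauchy's bound: |r| <= 1 + 8 = 9

Upper bound = 9


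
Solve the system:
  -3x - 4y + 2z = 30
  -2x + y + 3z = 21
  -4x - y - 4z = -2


Using Cramer's rule. Expand each determinant along the first row.
D  = (-3)*[1*(-4) - 3*(-1)] - (-4)*[(-2)*(-4) - 3*(-4)] + 2*[(-2)*(-1) - 1*(-4)]
  = (-3)*(-1) - (-4)*(20) + 2*(6) = 95
Dx = 30*[1*(-4) - 3*(-1)] - (-4)*[21*(-4) - 3*(-2)] + 2*[21*(-1) - 1*(-2)]
  = 30*(-1) - (-4)*(-78) + 2*(-19) = -380
Dy = (-3)*[21*(-4) - 3*(-2)] - 30*[(-2)*(-4) - 3*(-4)] + 2*[(-2)*(-2) - 21*(-4)]
  = (-3)*(-78) - 30*(20) + 2*(88) = -190
Dz = (-3)*[1*(-2) - 21*(-1)] - (-4)*[(-2)*(-2) - 21*(-4)] + 30*[(-2)*(-1) - 1*(-4)]
  = (-3)*(19) - (-4)*(88) + 30*(6) = 475
x = Dx/D = -380/95 = -4, y = Dy/D = -190/95 = -2, z = Dz/D = 475/95 = 5
Check eq1: (-3)(-4) + (-4)(-2) + (2)(5) = 30 = 30 ✓
Check eq2: (-2)(-4) + (1)(-2) + (3)(5) = 21 = 21 ✓
Check eq3: (-4)(-4) + (-1)(-2) + (-4)(5) = -2 = -2 ✓

x = -4, y = -2, z = 5


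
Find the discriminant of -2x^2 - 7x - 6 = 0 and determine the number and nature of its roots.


For ax^2 + bx + c = 0, discriminant D = b^2 - 4ac
Here a = -2, b = -7, c = -6
D = (-7)^2 - 4(-2)(-6) = 49 - 48 = 1

D = 1 > 0 and is a perfect square (sqrt = 1)
The equation has 2 distinct real rational roots.

Discriminant = 1, 2 distinct real rational roots


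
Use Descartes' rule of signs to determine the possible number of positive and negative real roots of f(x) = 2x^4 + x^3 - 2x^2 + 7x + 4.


Descartes' rule of signs:

For positive roots, count sign changes in f(x) = 2x^4 + x^3 - 2x^2 + 7x + 4:
Signs of coefficients: +, +, -, +, +
Number of sign changes: 2
Possible positive real roots: 2, 0

For negative roots, examine f(-x) = 2x^4 - x^3 - 2x^2 - 7x + 4:
Signs of coefficients: +, -, -, -, +
Number of sign changes: 2
Possible negative real roots: 2, 0

Positive roots: 2 or 0; Negative roots: 2 or 0


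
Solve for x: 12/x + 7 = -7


Subtract 7 from both sides: 12/x = -14
Multiply both sides by x: 12 = -14 * x
Divide by -14: x = -6/7

x = -6/7


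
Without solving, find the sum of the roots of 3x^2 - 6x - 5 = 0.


By Vieta's formulas for ax^2 + bx + c = 0:
  Sum of roots = -b/a
  Product of roots = c/a

Here a = 3, b = -6, c = -5
Sum = -(-6)/3 = 2
Product = -5/3 = -5/3

Sum = 2


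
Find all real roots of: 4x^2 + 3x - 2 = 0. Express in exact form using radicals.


Using the quadratic formula: x = (-b ± sqrt(b^2 - 4ac)) / (2a)
Here a = 4, b = 3, c = -2
Discriminant = b^2 - 4ac = 3^2 - 4(4)(-2) = 9 + 32 = 41
Since discriminant = 41 > 0, there are two real roots.
x = (-3 ± sqrt(41)) / 8
Numerically: x ≈ 0.4254 or x ≈ -1.1754

x = (-3 + sqrt(41)) / 8 or x = (-3 - sqrt(41)) / 8


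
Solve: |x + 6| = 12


An absolute value equation |expr| = 12 gives two cases:
Case 1: x + 6 = 12
  x = 6, so x = 6
Case 2: x + 6 = -12
  x = -18, so x = -18

x = -18, x = 6


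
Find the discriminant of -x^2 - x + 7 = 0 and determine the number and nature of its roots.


For ax^2 + bx + c = 0, discriminant D = b^2 - 4ac
Here a = -1, b = -1, c = 7
D = (-1)^2 - 4(-1)(7) = 1 + 28 = 29

D = 29 > 0 but not a perfect square
The equation has 2 distinct real irrational roots.

Discriminant = 29, 2 distinct real irrational roots


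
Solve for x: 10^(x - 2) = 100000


Express both sides with the same base.
100000 = 10^5
Since the bases match, equate exponents: x - 2 = 5
So x = 5 - (-2) = 7

x = 7


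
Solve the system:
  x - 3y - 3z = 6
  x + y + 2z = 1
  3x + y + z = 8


Using Cramer's rule. Expand each determinant along the first row.
D  = 1*[1*1 - 2*1] - (-3)*[1*1 - 2*3] + (-3)*[1*1 - 1*3]
  = 1*(-1) - (-3)*(-5) + (-3)*(-2) = -10
Dx = 6*[1*1 - 2*1] - (-3)*[1*1 - 2*8] + (-3)*[1*1 - 1*8]
  = 6*(-1) - (-3)*(-15) + (-3)*(-7) = -30
Dy = 1*[1*1 - 2*8] - 6*[1*1 - 2*3] + (-3)*[1*8 - 1*3]
  = 1*(-15) - 6*(-5) + (-3)*(5) = 0
Dz = 1*[1*8 - 1*1] - (-3)*[1*8 - 1*3] + 6*[1*1 - 1*3]
  = 1*(7) - (-3)*(5) + 6*(-2) = 10
x = Dx/D = -30/-10 = 3, y = Dy/D = 0/-10 = 0, z = Dz/D = 10/-10 = -1
Check eq1: (1)(3) + (-3)(0) + (-3)(-1) = 6 = 6 ✓
Check eq2: (1)(3) + (1)(0) + (2)(-1) = 1 = 1 ✓
Check eq3: (3)(3) + (1)(0) + (1)(-1) = 8 = 8 ✓

x = 3, y = 0, z = -1


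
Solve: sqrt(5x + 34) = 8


Square both sides: 5x + 34 = 8^2 = 64
5x = 64 - 34 = 30
x = 6
Check: sqrt(5*6 + 34) = sqrt(64) = 8 ✓

x = 6


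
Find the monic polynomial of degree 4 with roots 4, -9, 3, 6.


A monic polynomial with roots 4, -9, 3, 6 is:
p(x) = (x - 4)(x + 9)(x - 3)(x - 6)
After multiplying by (x - 4): x - 4
After multiplying by (x + 9): x^2 + 5x - 36
After multiplying by (x - 3): x^3 + 2x^2 - 51x + 108
After multiplying by (x - 6): x^4 - 4x^3 - 63x^2 + 414x - 648

x^4 - 4x^3 - 63x^2 + 414x - 648


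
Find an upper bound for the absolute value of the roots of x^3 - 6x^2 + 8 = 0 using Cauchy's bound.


Cauchy's bound: all roots r satisfy |r| <= 1 + max(|a_i/a_n|) for i = 0,...,n-1
where a_n is the leading coefficient.

Coefficients: [1, -6, 0, 8]
Leading coefficient a_n = 1
Ratios |a_i/a_n|: 6, 0, 8
Maximum ratio: 8
Cauchy's bound: |r| <= 1 + 8 = 9

Upper bound = 9


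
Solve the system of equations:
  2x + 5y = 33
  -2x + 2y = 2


Using Cramer's rule:
Determinant D = (2)(2) - (-2)(5) = 4 + 10 = 14
Dx = (33)(2) - (2)(5) = 66 - 10 = 56
Dy = (2)(2) - (-2)(33) = 4 + 66 = 70
x = Dx/D = 56/14 = 4
y = Dy/D = 70/14 = 5

x = 4, y = 5


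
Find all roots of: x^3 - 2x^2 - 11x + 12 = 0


Let p(x) = x^3 - 2x^2 - 11x + 12. By the rational root theorem (leading coefficient 1), any rational root is an integer divisor of 12: try ±1, ±2, ... in turn.
Test x = 1: value = 0 ✓, so (x - 1) is a factor.
Synthetic division by (x - 1): bring down 1; 1(1) - 2 = -1; (-1)(1) - 11 = -12; (-12)(1) + 12 = 0 → quotient x^2 - x - 12, remainder 0.
Solve the quadratic x^2 - x - 12 = 0: discriminant = (-1)^2 - 4(1)(-12) = 1 + 48 = 49.
sqrt(49) = 7, so x = (1 ± 7)/2: x = 4 or x = -3.
Collecting all roots found:

x = -3, x = 1, x = 4


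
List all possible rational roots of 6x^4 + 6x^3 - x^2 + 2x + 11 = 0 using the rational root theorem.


Rational root theorem: possible roots are ±p/q where:
  p divides the constant term (11): p ∈ {1, 11}
  q divides the leading coefficient (6): q ∈ {1, 2, 3, 6}

All possible rational roots: -11, -11/2, -11/3, -11/6, -1, -1/2, -1/3, -1/6, 1/6, 1/3, 1/2, 1, 11/6, 11/3, 11/2, 11

-11, -11/2, -11/3, -11/6, -1, -1/2, -1/3, -1/6, 1/6, 1/3, 1/2, 1, 11/6, 11/3, 11/2, 11


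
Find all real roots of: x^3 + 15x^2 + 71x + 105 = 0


Let p(x) = x^3 + 15x^2 + 71x + 105. By the rational root theorem (leading coefficient 1), any rational root is an integer divisor of 105: try ±1, ±2, ... in turn.
Test x = 1: value = 192 ≠ 0.
Test x = -1: value = 48 ≠ 0.
Test x = 3: value = 480 ≠ 0.
Test x = -3: value = 0 ✓, so (x + 3) is a factor.
Synthetic division by (x + 3): bring down 1; 1(-3) + 15 = 12; 12(-3) + 71 = 35; 35(-3) + 105 = 0 → quotient x^2 + 12x + 35, remainder 0.
Solve the quadratic x^2 + 12x + 35 = 0: discriminant = 12^2 - 4(1)(35) = 144 - 140 = 4.
sqrt(4) = 2, so x = (-12 ± 2)/2: x = -5 or x = -7.

x = -7, x = -5, x = -3


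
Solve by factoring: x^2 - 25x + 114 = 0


We need two numbers that multiply to 114 and add to -25.
Those numbers are -19 and -6 (since (-19) * (-6) = 114 and (-19) + (-6) = -25).
So x^2 - 25x + 114 = (x - 19)(x - 6) = 0
Setting each factor to zero: x = 19 or x = 6

x = 6, x = 19


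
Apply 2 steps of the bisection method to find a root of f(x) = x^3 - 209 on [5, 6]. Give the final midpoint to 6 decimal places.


f(x) = x^3 - 209
f(5) = -84 < 0
f(6) = 7 > 0

Step 1: midpoint = (5.000000 + 6.000000)/2 = 5.500000
  f(5.500000) = -42.625000
  f(mid) < 0, so root is in [5.500000, 6.000000]

Step 2: midpoint = (5.500000 + 6.000000)/2 = 5.750000
  f(5.750000) = -18.890625
  f(mid) < 0, so root is in [5.750000, 6.000000]

midpoint = 5.750000


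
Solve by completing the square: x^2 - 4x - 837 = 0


Start: x^2 - 4x - 837 = 0
Move constant: x^2 - 4x = 837
Half of -4 is -2, squared is 4
Add 4 to both sides: x^2 - 4x + 4 = 841
(x - 2)^2 = 841
x - 2 = ±29
x = 2 + 29 = 31 or x = 2 - 29 = -27

x = -27, x = 31


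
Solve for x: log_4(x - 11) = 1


Convert to exponential form: x - 11 = 4^1 = 4
x = 4 + 11 = 15
Check: log_4(15 - 11) = log_4(4) = log_4(4) = 1 ✓

x = 15


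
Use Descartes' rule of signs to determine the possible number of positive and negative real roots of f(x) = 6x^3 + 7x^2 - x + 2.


Descartes' rule of signs:

For positive roots, count sign changes in f(x) = 6x^3 + 7x^2 - x + 2:
Signs of coefficients: +, +, -, +
Number of sign changes: 2
Possible positive real roots: 2, 0

For negative roots, examine f(-x) = -6x^3 + 7x^2 + x + 2:
Signs of coefficients: -, +, +, +
Number of sign changes: 1
Possible negative real roots: 1

Positive roots: 2 or 0; Negative roots: 1


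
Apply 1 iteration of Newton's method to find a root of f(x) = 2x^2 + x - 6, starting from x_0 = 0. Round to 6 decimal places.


Newton's method: x_(n+1) = x_n - f(x_n)/f'(x_n)
f(x) = 2x^2 + x - 6
f'(x) = 4x + 1

Iteration 1:
  f(0.000000) = -6.000000
  f'(0.000000) = 1.000000
  x_1 = 0.000000 - (-6.000000)/(1.000000) = 6.000000

x_1 = 6.000000


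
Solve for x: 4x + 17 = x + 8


Starting with: 4x + 17 = x + 8
Move all x terms to left: (4 - 1)x = 8 - 17
Simplify: 3x = -9
Divide both sides by 3: x = -3

x = -3


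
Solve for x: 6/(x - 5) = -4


Multiply both sides by (x - 5): 6 = -4(x - 5)
Distribute: 6 = -4x + 20
-4x = 6 - 20 = -14
x = 7/2

x = 7/2


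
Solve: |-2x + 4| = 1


An absolute value equation |expr| = 1 gives two cases:
Case 1: -2x + 4 = 1
  -2x = -3, so x = 3/2
Case 2: -2x + 4 = -1
  -2x = -5, so x = 5/2

x = 3/2, x = 5/2


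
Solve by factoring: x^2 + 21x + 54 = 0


We need two numbers that multiply to 54 and add to 21.
Those numbers are 3 and 18 (since 3 * 18 = 54 and 3 + 18 = 21).
So x^2 + 21x + 54 = (x + 3)(x + 18) = 0
Setting each factor to zero: x = -3 or x = -18

x = -18, x = -3


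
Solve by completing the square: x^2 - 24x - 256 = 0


Start: x^2 - 24x - 256 = 0
Move constant: x^2 - 24x = 256
Half of -24 is -12, squared is 144
Add 144 to both sides: x^2 - 24x + 144 = 400
(x - 12)^2 = 400
x - 12 = ±20
x = 12 + 20 = 32 or x = 12 - 20 = -8

x = -8, x = 32


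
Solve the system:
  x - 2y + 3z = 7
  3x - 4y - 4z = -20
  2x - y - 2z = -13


Using Cramer's rule. Expand each determinant along the first row.
D  = 1*[(-4)*(-2) - (-4)*(-1)] - (-2)*[3*(-2) - (-4)*2] + 3*[3*(-1) - (-4)*2]
  = 1*(4) - (-2)*(2) + 3*(5) = 23
Dx = 7*[(-4)*(-2) - (-4)*(-1)] - (-2)*[(-20)*(-2) - (-4)*(-13)] + 3*[(-20)*(-1) - (-4)*(-13)]
  = 7*(4) - (-2)*(-12) + 3*(-32) = -92
Dy = 1*[(-20)*(-2) - (-4)*(-13)] - 7*[3*(-2) - (-4)*2] + 3*[3*(-13) - (-20)*2]
  = 1*(-12) - 7*(2) + 3*(1) = -23
Dz = 1*[(-4)*(-13) - (-20)*(-1)] - (-2)*[3*(-13) - (-20)*2] + 7*[3*(-1) - (-4)*2]
  = 1*(32) - (-2)*(1) + 7*(5) = 69
x = Dx/D = -92/23 = -4, y = Dy/D = -23/23 = -1, z = Dz/D = 69/23 = 3
Check eq1: (1)(-4) + (-2)(-1) + (3)(3) = 7 = 7 ✓
Check eq2: (3)(-4) + (-4)(-1) + (-4)(3) = -20 = -20 ✓
Check eq3: (2)(-4) + (-1)(-1) + (-2)(3) = -13 = -13 ✓

x = -4, y = -1, z = 3


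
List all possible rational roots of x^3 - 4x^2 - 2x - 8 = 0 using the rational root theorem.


Rational root theorem: possible roots are ±p/q where:
  p divides the constant term (-8): p ∈ {1, 2, 4, 8}
  q divides the leading coefficient (1): q ∈ {1}

All possible rational roots: -8, -4, -2, -1, 1, 2, 4, 8

-8, -4, -2, -1, 1, 2, 4, 8


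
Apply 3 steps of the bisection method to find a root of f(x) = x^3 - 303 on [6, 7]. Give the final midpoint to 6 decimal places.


f(x) = x^3 - 303
f(6) = -87 < 0
f(7) = 40 > 0

Step 1: midpoint = (6.000000 + 7.000000)/2 = 6.500000
  f(6.500000) = -28.375000
  f(mid) < 0, so root is in [6.500000, 7.000000]

Step 2: midpoint = (6.500000 + 7.000000)/2 = 6.750000
  f(6.750000) = 4.546875
  f(mid) > 0, so root is in [6.500000, 6.750000]

Step 3: midpoint = (6.500000 + 6.750000)/2 = 6.625000
  f(6.625000) = -12.224609
  f(mid) < 0, so root is in [6.625000, 6.750000]

midpoint = 6.625000


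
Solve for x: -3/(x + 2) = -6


Multiply both sides by (x + 2): -3 = -6(x + 2)
Distribute: -3 = -6x - 12
-6x = -3 + 12 = 9
x = -3/2

x = -3/2


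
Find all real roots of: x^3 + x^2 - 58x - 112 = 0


Let p(x) = x^3 + x^2 - 58x - 112. By the rational root theorem (leading coefficient 1), any rational root is an integer divisor of 112: try ±1, ±2, ... in turn.
Test x = 1: value = -168 ≠ 0.
Test x = -1: value = -54 ≠ 0.
Test x = 2: value = -216 ≠ 0.
Test x = -2: value = 0 ✓, so (x + 2) is a factor.
Synthetic division by (x + 2): bring down 1; 1(-2) + 1 = -1; (-1)(-2) - 58 = -56; (-56)(-2) - 112 = 0 → quotient x^2 - x - 56, remainder 0.
Solve the quadratic x^2 - x - 56 = 0: discriminant = (-1)^2 - 4(1)(-56) = 1 + 224 = 225.
sqrt(225) = 15, so x = (1 ± 15)/2: x = 8 or x = -7.

x = -7, x = -2, x = 8


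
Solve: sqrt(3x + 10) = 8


Square both sides: 3x + 10 = 8^2 = 64
3x = 64 - 10 = 54
x = 18
Check: sqrt(3*18 + 10) = sqrt(64) = 8 ✓

x = 18


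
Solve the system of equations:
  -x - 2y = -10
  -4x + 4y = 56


Using Cramer's rule:
Determinant D = (-1)(4) - (-4)(-2) = -4 - 8 = -12
Dx = (-10)(4) - (56)(-2) = -40 + 112 = 72
Dy = (-1)(56) - (-4)(-10) = -56 - 40 = -96
x = Dx/D = 72/-12 = -6
y = Dy/D = -96/-12 = 8

x = -6, y = 8


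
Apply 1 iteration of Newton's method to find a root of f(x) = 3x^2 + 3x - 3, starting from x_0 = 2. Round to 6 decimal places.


Newton's method: x_(n+1) = x_n - f(x_n)/f'(x_n)
f(x) = 3x^2 + 3x - 3
f'(x) = 6x + 3

Iteration 1:
  f(2.000000) = 15.000000
  f'(2.000000) = 15.000000
  x_1 = 2.000000 - (15.000000)/(15.000000) = 1.000000

x_1 = 1.000000


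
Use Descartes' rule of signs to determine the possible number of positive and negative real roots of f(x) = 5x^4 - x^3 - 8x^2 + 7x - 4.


Descartes' rule of signs:

For positive roots, count sign changes in f(x) = 5x^4 - x^3 - 8x^2 + 7x - 4:
Signs of coefficients: +, -, -, +, -
Number of sign changes: 3
Possible positive real roots: 3, 1

For negative roots, examine f(-x) = 5x^4 + x^3 - 8x^2 - 7x - 4:
Signs of coefficients: +, +, -, -, -
Number of sign changes: 1
Possible negative real roots: 1

Positive roots: 3 or 1; Negative roots: 1


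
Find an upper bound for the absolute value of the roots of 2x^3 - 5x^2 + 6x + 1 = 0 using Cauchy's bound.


Cauchy's bound: all roots r satisfy |r| <= 1 + max(|a_i/a_n|) for i = 0,...,n-1
where a_n is the leading coefficient.

Coefficients: [2, -5, 6, 1]
Leading coefficient a_n = 2
Ratios |a_i/a_n|: 5/2, 3, 1/2
Maximum ratio: 3
Cauchy's bound: |r| <= 1 + 3 = 4

Upper bound = 4


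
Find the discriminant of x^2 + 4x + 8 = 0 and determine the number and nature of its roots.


For ax^2 + bx + c = 0, discriminant D = b^2 - 4ac
Here a = 1, b = 4, c = 8
D = (4)^2 - 4(1)(8) = 16 - 32 = -16

D = -16 < 0
The equation has no real roots (2 complex conjugate roots).

Discriminant = -16, no real roots (2 complex conjugate roots)


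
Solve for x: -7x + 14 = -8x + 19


Starting with: -7x + 14 = -8x + 19
Move all x terms to left: (-7 + 8)x = 19 - 14
Simplify: x = 5
Divide both sides by 1: x = 5

x = 5


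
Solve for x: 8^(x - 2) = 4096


Express both sides with the same base.
4096 = 8^4
Since the bases match, equate exponents: x - 2 = 4
So x = 4 - (-2) = 6

x = 6


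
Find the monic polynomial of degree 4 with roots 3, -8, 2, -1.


A monic polynomial with roots 3, -8, 2, -1 is:
p(x) = (x - 3)(x + 8)(x - 2)(x + 1)
After multiplying by (x - 3): x - 3
After multiplying by (x + 8): x^2 + 5x - 24
After multiplying by (x - 2): x^3 + 3x^2 - 34x + 48
After multiplying by (x + 1): x^4 + 4x^3 - 31x^2 + 14x + 48

x^4 + 4x^3 - 31x^2 + 14x + 48


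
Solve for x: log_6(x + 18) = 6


Convert to exponential form: x + 18 = 6^6 = 46656
x = 46656 - 18 = 46638
Check: log_6(46638 + 18) = log_6(46656) = log_6(46656) = 6 ✓

x = 46638


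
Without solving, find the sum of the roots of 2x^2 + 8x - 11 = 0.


By Vieta's formulas for ax^2 + bx + c = 0:
  Sum of roots = -b/a
  Product of roots = c/a

Here a = 2, b = 8, c = -11
Sum = -(8)/2 = -4
Product = -11/2 = -11/2

Sum = -4


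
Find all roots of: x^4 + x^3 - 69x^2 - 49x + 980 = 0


Let p(x) = x^4 + x^3 - 69x^2 - 49x + 980. By the rational root theorem (leading coefficient 1), any rational root is an integer divisor of 980: try ±1, ±2, ... in turn.
Test x = 1: value = 864 ≠ 0.
Test x = -1: value = 960 ≠ 0.
Test x = 2: value = 630 ≠ 0.
Test x = -2: value = 810 ≠ 0.
Test x = 4: value = 0 ✓, so (x - 4) is a factor.
Synthetic division by (x - 4): bring down 1; 1(4) + 1 = 5; 5(4) - 69 = -49; (-49)(4) - 49 = -245; (-245)(4) + 980 = 0 → quotient x^3 + 5x^2 - 49x - 245, remainder 0.
Continue with the quotient x^3 + 5x^2 - 49x - 245 (candidates must divide 245).
Test x = 5: value = -240 ≠ 0.
Test x = -5: value = 0 ✓, so (x + 5) is a factor.
Synthetic division by (x + 5): bring down 1; 1(-5) + 5 = 0; 0(-5) - 49 = -49; (-49)(-5) - 245 = 0 → quotient x^2 - 49, remainder 0.
Solve the quadratic x^2 - 49 = 0: discriminant = 0^2 - 4(1)(-49) = 0 + 196 = 196.
sqrt(196) = 14, so x = (0 ± 14)/2: x = 7 or x = -7.
Collecting all roots found:

x = -7, x = -5, x = 4, x = 7


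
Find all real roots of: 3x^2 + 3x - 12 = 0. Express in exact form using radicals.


Using the quadratic formula: x = (-b ± sqrt(b^2 - 4ac)) / (2a)
Here a = 3, b = 3, c = -12
Discriminant = b^2 - 4ac = 3^2 - 4(3)(-12) = 9 + 144 = 153
Since discriminant = 153 > 0, there are two real roots.
x = (-3 ± 3*sqrt(17)) / 6
Simplifying: x = (-1 ± sqrt(17)) / 2
Numerically: x ≈ 1.5616 or x ≈ -2.5616

x = (-1 + sqrt(17)) / 2 or x = (-1 - sqrt(17)) / 2


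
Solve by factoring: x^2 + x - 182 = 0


We need two numbers that multiply to -182 and add to 1.
Those numbers are 14 and -13 (since 14 * (-13) = -182 and 14 + (-13) = 1).
So x^2 + x - 182 = (x + 14)(x - 13) = 0
Setting each factor to zero: x = -14 or x = 13

x = -14, x = 13


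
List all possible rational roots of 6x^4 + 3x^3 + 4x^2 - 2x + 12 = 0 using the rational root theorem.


Rational root theorem: possible roots are ±p/q where:
  p divides the constant term (12): p ∈ {1, 2, 3, 4, 6, 12}
  q divides the leading coefficient (6): q ∈ {1, 2, 3, 6}

All possible rational roots: -12, -6, -4, -3, -2, -3/2, -4/3, -1, -2/3, -1/2, -1/3, -1/6, 1/6, 1/3, 1/2, 2/3, 1, 4/3, 3/2, 2, 3, 4, 6, 12

-12, -6, -4, -3, -2, -3/2, -4/3, -1, -2/3, -1/2, -1/3, -1/6, 1/6, 1/3, 1/2, 2/3, 1, 4/3, 3/2, 2, 3, 4, 6, 12


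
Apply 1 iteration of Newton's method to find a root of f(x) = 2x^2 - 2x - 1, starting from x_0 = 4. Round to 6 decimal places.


Newton's method: x_(n+1) = x_n - f(x_n)/f'(x_n)
f(x) = 2x^2 - 2x - 1
f'(x) = 4x - 2

Iteration 1:
  f(4.000000) = 23.000000
  f'(4.000000) = 14.000000
  x_1 = 4.000000 - (23.000000)/(14.000000) = 2.357143

x_1 = 2.357143
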